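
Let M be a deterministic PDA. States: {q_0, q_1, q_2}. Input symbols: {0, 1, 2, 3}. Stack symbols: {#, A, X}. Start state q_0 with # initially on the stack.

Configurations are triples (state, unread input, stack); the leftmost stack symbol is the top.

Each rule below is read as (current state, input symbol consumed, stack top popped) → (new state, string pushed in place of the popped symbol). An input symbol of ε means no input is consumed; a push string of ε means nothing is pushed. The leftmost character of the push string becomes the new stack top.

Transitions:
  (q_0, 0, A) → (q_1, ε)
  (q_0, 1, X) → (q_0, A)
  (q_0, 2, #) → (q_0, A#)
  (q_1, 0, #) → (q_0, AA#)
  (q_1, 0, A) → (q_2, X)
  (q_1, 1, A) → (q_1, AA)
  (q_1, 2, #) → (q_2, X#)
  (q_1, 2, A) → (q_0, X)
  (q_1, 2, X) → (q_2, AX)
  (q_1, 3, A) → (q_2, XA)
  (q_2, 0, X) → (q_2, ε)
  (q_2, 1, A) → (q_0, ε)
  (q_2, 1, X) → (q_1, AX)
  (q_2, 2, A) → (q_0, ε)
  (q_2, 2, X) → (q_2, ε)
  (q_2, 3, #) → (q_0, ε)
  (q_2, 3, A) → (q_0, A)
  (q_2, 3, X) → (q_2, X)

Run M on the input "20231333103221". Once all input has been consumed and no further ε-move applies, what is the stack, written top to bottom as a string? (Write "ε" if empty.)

(q_0, 20231333103221, #)
  read 2, top #: go to q_0, push A# → (q_0, 0231333103221, A#)
  read 0, top A: go to q_1, push ε → (q_1, 231333103221, #)
  read 2, top #: go to q_2, push X# → (q_2, 31333103221, X#)
  read 3, top X: go to q_2, push X → (q_2, 1333103221, X#)
  read 1, top X: go to q_1, push AX → (q_1, 333103221, AX#)
  read 3, top A: go to q_2, push XA → (q_2, 33103221, XAX#)
  read 3, top X: go to q_2, push X → (q_2, 3103221, XAX#)
  read 3, top X: go to q_2, push X → (q_2, 103221, XAX#)
  read 1, top X: go to q_1, push AX → (q_1, 03221, AXAX#)
  read 0, top A: go to q_2, push X → (q_2, 3221, XXAX#)
  read 3, top X: go to q_2, push X → (q_2, 221, XXAX#)
  read 2, top X: go to q_2, push ε → (q_2, 21, XAX#)
  read 2, top X: go to q_2, push ε → (q_2, 1, AX#)
  read 1, top A: go to q_0, push ε → (q_0, ε, X#)
All input consumed in state q_0 with stack X#.

X#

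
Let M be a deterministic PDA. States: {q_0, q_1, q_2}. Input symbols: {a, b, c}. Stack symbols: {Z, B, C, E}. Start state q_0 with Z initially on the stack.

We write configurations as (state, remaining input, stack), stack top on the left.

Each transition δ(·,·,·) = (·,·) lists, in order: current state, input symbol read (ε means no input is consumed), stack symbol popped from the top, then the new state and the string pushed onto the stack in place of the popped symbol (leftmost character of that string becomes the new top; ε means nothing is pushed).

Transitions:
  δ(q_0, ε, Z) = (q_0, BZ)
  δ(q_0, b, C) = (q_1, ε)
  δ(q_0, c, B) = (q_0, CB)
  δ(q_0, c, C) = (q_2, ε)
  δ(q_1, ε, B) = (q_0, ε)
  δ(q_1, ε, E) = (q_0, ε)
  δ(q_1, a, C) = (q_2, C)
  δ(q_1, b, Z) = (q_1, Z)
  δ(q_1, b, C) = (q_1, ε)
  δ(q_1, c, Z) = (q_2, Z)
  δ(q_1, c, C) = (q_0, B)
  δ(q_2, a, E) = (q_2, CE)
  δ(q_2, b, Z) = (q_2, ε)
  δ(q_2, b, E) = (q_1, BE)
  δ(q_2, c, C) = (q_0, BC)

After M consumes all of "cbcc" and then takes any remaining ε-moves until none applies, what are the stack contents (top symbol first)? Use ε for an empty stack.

(q_0, cbcc, Z) ⊢ (q_0, cbcc, BZ) ⊢ (q_0, bcc, CBZ) ⊢ (q_1, cc, BZ) ⊢ (q_0, cc, Z) ⊢ (q_0, cc, BZ) ⊢ (q_0, c, CBZ) ⊢ (q_2, ε, BZ)
All input consumed in state q_2 with stack BZ.

BZ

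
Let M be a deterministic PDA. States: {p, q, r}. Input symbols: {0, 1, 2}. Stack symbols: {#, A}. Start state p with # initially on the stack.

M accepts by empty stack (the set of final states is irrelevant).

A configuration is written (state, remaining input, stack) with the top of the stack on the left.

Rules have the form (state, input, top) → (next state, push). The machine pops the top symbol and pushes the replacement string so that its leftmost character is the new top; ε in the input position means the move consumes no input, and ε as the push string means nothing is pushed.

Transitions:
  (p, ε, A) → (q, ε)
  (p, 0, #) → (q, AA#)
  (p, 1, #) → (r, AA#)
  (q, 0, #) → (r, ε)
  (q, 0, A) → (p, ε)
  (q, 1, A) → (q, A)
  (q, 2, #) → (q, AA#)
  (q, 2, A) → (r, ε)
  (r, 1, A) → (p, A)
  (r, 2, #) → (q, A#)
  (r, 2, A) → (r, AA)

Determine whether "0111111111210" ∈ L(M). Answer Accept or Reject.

Accept

(p, 0111111111210, #)
  read 0, top #: go to q, push AA# → (q, 111111111210, AA#)
  read 1, top A: go to q, push A → (q, 11111111210, AA#)
  read 1, top A: go to q, push A → (q, 1111111210, AA#)
  read 1, top A: go to q, push A → (q, 111111210, AA#)
  read 1, top A: go to q, push A → (q, 11111210, AA#)
  read 1, top A: go to q, push A → (q, 1111210, AA#)
  read 1, top A: go to q, push A → (q, 111210, AA#)
  read 1, top A: go to q, push A → (q, 11210, AA#)
  read 1, top A: go to q, push A → (q, 1210, AA#)
  read 1, top A: go to q, push A → (q, 210, AA#)
  read 2, top A: go to r, push ε → (r, 10, A#)
  read 1, top A: go to p, push A → (p, 0, A#)
  ε-move, top A: go to q, push ε → (q, 0, #)
  read 0, top #: go to r, push ε → (r, ε, ε)
All input consumed and the stack is empty.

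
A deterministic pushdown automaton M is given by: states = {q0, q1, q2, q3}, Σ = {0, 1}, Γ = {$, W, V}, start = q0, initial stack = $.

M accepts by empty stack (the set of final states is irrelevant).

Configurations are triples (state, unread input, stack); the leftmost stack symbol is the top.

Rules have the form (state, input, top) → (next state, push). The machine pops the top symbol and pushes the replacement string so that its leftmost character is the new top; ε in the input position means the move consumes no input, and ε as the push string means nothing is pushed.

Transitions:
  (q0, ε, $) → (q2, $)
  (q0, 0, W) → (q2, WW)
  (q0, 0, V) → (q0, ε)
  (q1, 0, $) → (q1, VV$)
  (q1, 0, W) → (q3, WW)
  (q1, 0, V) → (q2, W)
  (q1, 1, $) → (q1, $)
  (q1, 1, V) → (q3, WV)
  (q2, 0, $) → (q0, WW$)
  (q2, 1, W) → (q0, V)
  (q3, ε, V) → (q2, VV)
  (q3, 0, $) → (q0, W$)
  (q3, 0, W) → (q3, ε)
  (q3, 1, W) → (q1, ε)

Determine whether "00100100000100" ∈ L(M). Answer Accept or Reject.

(q0, 00100100000100, $)
  ε-move, top $: go to q2, push $ → (q2, 00100100000100, $)
  read 0, top $: go to q0, push WW$ → (q0, 0100100000100, WW$)
  read 0, top W: go to q2, push WW → (q2, 100100000100, WWW$)
  read 1, top W: go to q0, push V → (q0, 00100000100, VWW$)
  read 0, top V: go to q0, push ε → (q0, 0100000100, WW$)
  read 0, top W: go to q2, push WW → (q2, 100000100, WWW$)
  read 1, top W: go to q0, push V → (q0, 00000100, VWW$)
  read 0, top V: go to q0, push ε → (q0, 0000100, WW$)
  read 0, top W: go to q2, push WW → (q2, 000100, WWW$)
No transition applies at (q2, 000100, WWW$); input not fully consumed.

Reject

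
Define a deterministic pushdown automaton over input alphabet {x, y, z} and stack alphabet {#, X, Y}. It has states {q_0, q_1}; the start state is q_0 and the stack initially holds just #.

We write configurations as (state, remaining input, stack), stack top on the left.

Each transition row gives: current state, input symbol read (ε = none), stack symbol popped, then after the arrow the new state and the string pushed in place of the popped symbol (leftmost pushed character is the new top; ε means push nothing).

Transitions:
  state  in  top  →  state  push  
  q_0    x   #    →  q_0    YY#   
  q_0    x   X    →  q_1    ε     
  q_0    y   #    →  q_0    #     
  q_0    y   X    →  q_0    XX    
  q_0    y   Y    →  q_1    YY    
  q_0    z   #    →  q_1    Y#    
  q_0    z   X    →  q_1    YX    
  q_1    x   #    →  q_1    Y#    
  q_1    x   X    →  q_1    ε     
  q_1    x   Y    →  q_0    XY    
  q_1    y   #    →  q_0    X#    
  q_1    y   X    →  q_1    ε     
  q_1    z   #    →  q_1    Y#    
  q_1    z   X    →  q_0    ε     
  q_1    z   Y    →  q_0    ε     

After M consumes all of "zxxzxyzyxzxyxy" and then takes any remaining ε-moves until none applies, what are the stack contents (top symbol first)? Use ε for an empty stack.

YXYYY#

(q_0, zxxzxyzyxzxyxy, #)
  read z, top #: go to q_1, push Y# → (q_1, xxzxyzyxzxyxy, Y#)
  read x, top Y: go to q_0, push XY → (q_0, xzxyzyxzxyxy, XY#)
  read x, top X: go to q_1, push ε → (q_1, zxyzyxzxyxy, Y#)
  read z, top Y: go to q_0, push ε → (q_0, xyzyxzxyxy, #)
  read x, top #: go to q_0, push YY# → (q_0, yzyxzxyxy, YY#)
  read y, top Y: go to q_1, push YY → (q_1, zyxzxyxy, YYY#)
  read z, top Y: go to q_0, push ε → (q_0, yxzxyxy, YY#)
  read y, top Y: go to q_1, push YY → (q_1, xzxyxy, YYY#)
  read x, top Y: go to q_0, push XY → (q_0, zxyxy, XYYY#)
  read z, top X: go to q_1, push YX → (q_1, xyxy, YXYYY#)
  read x, top Y: go to q_0, push XY → (q_0, yxy, XYXYYY#)
  read y, top X: go to q_0, push XX → (q_0, xy, XXYXYYY#)
  read x, top X: go to q_1, push ε → (q_1, y, XYXYYY#)
  read y, top X: go to q_1, push ε → (q_1, ε, YXYYY#)
All input consumed in state q_1 with stack YXYYY#.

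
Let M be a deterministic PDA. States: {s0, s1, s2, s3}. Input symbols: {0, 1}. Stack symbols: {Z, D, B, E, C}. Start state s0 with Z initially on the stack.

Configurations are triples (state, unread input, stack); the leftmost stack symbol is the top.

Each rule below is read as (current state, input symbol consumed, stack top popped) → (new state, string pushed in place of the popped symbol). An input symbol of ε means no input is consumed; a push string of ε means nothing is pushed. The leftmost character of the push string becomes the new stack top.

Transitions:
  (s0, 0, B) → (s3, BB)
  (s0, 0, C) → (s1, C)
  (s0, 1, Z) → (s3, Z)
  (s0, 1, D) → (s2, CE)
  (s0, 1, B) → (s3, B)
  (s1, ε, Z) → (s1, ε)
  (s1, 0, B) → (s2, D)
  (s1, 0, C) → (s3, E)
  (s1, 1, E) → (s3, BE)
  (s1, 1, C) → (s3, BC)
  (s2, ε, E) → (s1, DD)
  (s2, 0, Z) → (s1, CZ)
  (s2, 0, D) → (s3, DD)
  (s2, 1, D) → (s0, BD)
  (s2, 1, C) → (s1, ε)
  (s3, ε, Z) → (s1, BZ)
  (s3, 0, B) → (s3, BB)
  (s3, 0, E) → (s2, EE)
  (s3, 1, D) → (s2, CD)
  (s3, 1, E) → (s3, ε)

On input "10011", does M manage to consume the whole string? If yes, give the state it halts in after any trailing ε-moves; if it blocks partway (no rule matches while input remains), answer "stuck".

s1

(s0, 10011, Z)
  read 1, top Z: go to s3, push Z → (s3, 0011, Z)
  ε-move, top Z: go to s1, push BZ → (s1, 0011, BZ)
  read 0, top B: go to s2, push D → (s2, 011, DZ)
  read 0, top D: go to s3, push DD → (s3, 11, DDZ)
  read 1, top D: go to s2, push CD → (s2, 1, CDDZ)
  read 1, top C: go to s1, push ε → (s1, ε, DDZ)
All input consumed; M is in state s1.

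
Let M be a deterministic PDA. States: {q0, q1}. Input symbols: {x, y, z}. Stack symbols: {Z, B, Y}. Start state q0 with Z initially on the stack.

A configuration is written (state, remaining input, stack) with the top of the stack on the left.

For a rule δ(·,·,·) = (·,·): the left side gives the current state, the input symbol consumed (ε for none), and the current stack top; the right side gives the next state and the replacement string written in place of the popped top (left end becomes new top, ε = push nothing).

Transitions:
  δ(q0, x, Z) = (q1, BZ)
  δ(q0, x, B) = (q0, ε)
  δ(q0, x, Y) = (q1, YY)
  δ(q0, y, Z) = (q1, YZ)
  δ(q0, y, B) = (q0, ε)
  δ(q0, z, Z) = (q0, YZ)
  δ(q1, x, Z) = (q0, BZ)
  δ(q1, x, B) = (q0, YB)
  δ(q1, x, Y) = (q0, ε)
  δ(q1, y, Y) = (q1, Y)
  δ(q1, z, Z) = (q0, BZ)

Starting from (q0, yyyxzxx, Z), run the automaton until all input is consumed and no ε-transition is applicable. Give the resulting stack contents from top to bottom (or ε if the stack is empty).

YZ

(q0, yyyxzxx, Z) ⊢ (q1, yyxzxx, YZ) ⊢ (q1, yxzxx, YZ) ⊢ (q1, xzxx, YZ) ⊢ (q0, zxx, Z) ⊢ (q0, xx, YZ) ⊢ (q1, x, YYZ) ⊢ (q0, ε, YZ)
All input consumed in state q0 with stack YZ.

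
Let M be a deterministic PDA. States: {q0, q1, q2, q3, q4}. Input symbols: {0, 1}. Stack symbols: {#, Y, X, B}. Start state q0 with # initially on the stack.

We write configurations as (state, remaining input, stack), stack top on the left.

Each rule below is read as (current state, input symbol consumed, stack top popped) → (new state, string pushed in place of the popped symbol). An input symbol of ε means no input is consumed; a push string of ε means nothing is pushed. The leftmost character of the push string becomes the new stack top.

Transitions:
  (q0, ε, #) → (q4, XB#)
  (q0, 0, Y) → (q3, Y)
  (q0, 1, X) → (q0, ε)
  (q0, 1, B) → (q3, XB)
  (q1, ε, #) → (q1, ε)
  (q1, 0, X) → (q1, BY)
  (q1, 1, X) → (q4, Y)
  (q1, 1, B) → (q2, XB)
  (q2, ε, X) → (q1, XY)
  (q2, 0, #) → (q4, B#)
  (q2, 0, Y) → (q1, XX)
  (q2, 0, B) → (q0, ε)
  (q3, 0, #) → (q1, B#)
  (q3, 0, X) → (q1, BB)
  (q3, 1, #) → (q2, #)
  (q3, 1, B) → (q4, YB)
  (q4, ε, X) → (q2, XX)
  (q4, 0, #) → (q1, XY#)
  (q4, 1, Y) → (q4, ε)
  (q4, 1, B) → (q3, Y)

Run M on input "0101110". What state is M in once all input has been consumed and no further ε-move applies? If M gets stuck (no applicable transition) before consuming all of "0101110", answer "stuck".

(q0, 0101110, #)
  ε-move, top #: go to q4, push XB# → (q4, 0101110, XB#)
  ε-move, top X: go to q2, push XX → (q2, 0101110, XXB#)
  ε-move, top X: go to q1, push XY → (q1, 0101110, XYXB#)
  read 0, top X: go to q1, push BY → (q1, 101110, BYYXB#)
  read 1, top B: go to q2, push XB → (q2, 01110, XBYYXB#)
  ε-move, top X: go to q1, push XY → (q1, 01110, XYBYYXB#)
  read 0, top X: go to q1, push BY → (q1, 1110, BYYBYYXB#)
  read 1, top B: go to q2, push XB → (q2, 110, XBYYBYYXB#)
  ε-move, top X: go to q1, push XY → (q1, 110, XYBYYBYYXB#)
  read 1, top X: go to q4, push Y → (q4, 10, YYBYYBYYXB#)
  read 1, top Y: go to q4, push ε → (q4, 0, YBYYBYYXB#)
No transition for (q4, 0, top Y); M blocks with input 0 remaining.

stuck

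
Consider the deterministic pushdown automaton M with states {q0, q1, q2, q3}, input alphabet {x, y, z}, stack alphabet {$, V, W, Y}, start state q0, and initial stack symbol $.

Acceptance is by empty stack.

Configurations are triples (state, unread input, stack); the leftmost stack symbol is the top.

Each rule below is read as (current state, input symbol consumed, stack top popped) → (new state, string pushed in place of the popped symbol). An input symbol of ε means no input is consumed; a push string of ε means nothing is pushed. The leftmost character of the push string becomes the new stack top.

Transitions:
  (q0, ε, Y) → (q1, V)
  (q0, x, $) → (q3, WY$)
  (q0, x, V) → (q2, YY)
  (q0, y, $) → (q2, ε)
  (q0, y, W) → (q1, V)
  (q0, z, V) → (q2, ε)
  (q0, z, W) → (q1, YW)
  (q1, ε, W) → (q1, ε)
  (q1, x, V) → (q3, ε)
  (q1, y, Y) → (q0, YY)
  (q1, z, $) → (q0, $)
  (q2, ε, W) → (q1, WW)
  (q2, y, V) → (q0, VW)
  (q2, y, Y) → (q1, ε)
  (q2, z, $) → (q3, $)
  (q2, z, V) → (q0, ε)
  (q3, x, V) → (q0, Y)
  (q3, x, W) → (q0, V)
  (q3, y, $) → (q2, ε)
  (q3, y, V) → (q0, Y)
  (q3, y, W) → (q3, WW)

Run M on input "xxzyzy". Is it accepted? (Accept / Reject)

(q0, xxzyzy, $)
  read x, top $: go to q3, push WY$ → (q3, xzyzy, WY$)
  read x, top W: go to q0, push V → (q0, zyzy, VY$)
  read z, top V: go to q2, push ε → (q2, yzy, Y$)
  read y, top Y: go to q1, push ε → (q1, zy, $)
  read z, top $: go to q0, push $ → (q0, y, $)
  read y, top $: go to q2, push ε → (q2, ε, ε)
All input consumed and the stack is empty.

Accept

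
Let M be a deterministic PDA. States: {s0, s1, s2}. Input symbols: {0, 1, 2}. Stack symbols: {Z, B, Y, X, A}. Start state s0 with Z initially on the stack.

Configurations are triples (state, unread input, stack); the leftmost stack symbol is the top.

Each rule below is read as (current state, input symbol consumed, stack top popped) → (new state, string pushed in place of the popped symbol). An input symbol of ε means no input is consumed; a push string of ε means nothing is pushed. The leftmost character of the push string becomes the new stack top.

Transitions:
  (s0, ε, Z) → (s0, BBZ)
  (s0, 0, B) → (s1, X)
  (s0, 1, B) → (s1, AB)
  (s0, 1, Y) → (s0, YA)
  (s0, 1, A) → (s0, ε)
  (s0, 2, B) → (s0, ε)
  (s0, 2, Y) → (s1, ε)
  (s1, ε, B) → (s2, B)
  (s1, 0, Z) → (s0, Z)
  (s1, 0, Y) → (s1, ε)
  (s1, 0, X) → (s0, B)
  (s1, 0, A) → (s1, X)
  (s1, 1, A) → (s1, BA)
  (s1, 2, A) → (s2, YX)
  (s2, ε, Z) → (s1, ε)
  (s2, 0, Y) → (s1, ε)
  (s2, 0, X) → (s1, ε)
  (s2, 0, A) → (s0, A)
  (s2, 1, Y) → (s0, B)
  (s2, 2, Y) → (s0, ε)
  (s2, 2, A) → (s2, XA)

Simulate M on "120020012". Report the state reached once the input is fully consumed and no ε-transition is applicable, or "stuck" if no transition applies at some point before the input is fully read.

(s0, 120020012, Z)
  ε-move, top Z: go to s0, push BBZ → (s0, 120020012, BBZ)
  read 1, top B: go to s1, push AB → (s1, 20020012, ABBZ)
  read 2, top A: go to s2, push YX → (s2, 0020012, YXBBZ)
  read 0, top Y: go to s1, push ε → (s1, 020012, XBBZ)
  read 0, top X: go to s0, push B → (s0, 20012, BBBZ)
  read 2, top B: go to s0, push ε → (s0, 0012, BBZ)
  read 0, top B: go to s1, push X → (s1, 012, XBZ)
  read 0, top X: go to s0, push B → (s0, 12, BBZ)
  read 1, top B: go to s1, push AB → (s1, 2, ABBZ)
  read 2, top A: go to s2, push YX → (s2, ε, YXBBZ)
All input consumed; M is in state s2.

s2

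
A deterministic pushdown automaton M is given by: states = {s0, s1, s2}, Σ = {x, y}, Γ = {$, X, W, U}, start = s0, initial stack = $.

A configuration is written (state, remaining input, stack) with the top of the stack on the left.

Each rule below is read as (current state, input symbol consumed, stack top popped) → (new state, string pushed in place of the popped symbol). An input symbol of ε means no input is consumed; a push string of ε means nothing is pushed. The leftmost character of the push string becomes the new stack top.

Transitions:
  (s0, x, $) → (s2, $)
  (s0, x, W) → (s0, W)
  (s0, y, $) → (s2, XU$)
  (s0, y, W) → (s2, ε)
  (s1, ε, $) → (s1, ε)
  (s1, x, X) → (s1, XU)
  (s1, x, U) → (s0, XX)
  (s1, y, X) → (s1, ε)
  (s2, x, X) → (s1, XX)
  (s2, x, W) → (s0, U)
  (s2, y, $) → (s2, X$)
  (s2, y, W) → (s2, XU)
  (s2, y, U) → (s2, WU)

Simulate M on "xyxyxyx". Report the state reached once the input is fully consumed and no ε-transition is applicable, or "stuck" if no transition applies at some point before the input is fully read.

(s0, xyxyxyx, $)
  read x, top $: go to s2, push $ → (s2, yxyxyx, $)
  read y, top $: go to s2, push X$ → (s2, xyxyx, X$)
  read x, top X: go to s1, push XX → (s1, yxyx, XX$)
  read y, top X: go to s1, push ε → (s1, xyx, X$)
  read x, top X: go to s1, push XU → (s1, yx, XU$)
  read y, top X: go to s1, push ε → (s1, x, U$)
  read x, top U: go to s0, push XX → (s0, ε, XX$)
All input consumed; M is in state s0.

s0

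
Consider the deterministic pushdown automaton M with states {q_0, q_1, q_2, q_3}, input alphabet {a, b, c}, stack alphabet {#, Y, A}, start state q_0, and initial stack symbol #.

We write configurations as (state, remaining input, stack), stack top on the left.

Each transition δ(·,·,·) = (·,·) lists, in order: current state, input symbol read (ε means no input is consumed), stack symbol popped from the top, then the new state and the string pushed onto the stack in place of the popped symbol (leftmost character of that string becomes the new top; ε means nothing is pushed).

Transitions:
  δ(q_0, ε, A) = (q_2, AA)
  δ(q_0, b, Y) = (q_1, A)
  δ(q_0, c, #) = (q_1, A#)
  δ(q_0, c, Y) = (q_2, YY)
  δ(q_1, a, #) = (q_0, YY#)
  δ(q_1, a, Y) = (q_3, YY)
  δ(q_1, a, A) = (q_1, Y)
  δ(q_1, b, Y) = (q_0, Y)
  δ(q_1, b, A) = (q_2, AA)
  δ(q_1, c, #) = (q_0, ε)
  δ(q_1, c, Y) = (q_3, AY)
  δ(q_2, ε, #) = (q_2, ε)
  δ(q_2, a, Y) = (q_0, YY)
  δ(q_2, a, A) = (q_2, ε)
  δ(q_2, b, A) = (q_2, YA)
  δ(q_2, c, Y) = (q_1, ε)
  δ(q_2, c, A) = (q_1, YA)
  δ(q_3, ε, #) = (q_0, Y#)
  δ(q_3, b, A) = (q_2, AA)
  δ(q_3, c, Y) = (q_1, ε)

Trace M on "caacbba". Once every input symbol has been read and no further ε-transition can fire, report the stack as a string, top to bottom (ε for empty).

(q_0, caacbba, #)
  read c, top #: go to q_1, push A# → (q_1, aacbba, A#)
  read a, top A: go to q_1, push Y → (q_1, acbba, Y#)
  read a, top Y: go to q_3, push YY → (q_3, cbba, YY#)
  read c, top Y: go to q_1, push ε → (q_1, bba, Y#)
  read b, top Y: go to q_0, push Y → (q_0, ba, Y#)
  read b, top Y: go to q_1, push A → (q_1, a, A#)
  read a, top A: go to q_1, push Y → (q_1, ε, Y#)
All input consumed in state q_1 with stack Y#.

Y#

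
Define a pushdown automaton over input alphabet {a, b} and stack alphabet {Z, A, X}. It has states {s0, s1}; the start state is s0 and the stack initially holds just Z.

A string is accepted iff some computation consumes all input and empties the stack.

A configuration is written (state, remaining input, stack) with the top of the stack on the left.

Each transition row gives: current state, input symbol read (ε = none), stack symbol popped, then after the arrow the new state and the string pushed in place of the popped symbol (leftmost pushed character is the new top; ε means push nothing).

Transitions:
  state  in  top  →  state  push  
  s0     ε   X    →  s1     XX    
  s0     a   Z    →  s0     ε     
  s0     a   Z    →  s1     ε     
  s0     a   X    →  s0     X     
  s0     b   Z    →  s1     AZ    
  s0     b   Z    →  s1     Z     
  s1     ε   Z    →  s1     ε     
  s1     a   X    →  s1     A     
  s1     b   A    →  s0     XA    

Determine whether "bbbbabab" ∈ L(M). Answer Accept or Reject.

Reject

No computation consumes all input and empties the stack.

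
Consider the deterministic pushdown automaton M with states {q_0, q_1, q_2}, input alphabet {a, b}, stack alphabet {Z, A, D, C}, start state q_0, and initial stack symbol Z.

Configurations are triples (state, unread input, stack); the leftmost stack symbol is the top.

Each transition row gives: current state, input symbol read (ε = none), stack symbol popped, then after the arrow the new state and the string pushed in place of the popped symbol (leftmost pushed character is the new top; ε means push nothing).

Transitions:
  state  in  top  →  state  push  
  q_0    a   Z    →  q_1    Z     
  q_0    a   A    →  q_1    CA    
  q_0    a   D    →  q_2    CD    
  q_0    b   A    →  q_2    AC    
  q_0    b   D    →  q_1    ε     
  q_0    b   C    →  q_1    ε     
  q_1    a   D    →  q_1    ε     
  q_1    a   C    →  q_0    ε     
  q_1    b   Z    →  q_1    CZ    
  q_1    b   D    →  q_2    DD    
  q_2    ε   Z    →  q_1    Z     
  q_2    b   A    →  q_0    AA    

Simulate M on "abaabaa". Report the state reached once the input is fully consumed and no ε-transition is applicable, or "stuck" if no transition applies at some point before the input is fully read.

(q_0, abaabaa, Z)
  read a, top Z: go to q_1, push Z → (q_1, baabaa, Z)
  read b, top Z: go to q_1, push CZ → (q_1, aabaa, CZ)
  read a, top C: go to q_0, push ε → (q_0, abaa, Z)
  read a, top Z: go to q_1, push Z → (q_1, baa, Z)
  read b, top Z: go to q_1, push CZ → (q_1, aa, CZ)
  read a, top C: go to q_0, push ε → (q_0, a, Z)
  read a, top Z: go to q_1, push Z → (q_1, ε, Z)
All input consumed; M is in state q_1.

q_1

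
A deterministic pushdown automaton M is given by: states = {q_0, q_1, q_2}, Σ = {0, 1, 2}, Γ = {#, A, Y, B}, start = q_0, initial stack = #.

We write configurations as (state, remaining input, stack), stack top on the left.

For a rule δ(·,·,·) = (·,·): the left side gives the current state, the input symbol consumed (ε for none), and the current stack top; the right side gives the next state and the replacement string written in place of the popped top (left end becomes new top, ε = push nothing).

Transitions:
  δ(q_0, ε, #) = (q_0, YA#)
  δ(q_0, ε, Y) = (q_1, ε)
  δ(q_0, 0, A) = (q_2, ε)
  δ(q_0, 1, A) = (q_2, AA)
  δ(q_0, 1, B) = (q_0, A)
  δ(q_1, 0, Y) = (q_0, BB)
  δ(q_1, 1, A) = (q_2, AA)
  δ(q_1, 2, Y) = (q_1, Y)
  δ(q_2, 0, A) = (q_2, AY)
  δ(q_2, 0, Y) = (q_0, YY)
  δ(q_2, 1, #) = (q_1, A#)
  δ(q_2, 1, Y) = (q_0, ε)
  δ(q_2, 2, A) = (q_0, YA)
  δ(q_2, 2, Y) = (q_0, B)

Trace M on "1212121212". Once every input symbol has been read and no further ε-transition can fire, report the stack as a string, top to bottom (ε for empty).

(q_0, 1212121212, #)
  ε-move, top #: go to q_0, push YA# → (q_0, 1212121212, YA#)
  ε-move, top Y: go to q_1, push ε → (q_1, 1212121212, A#)
  read 1, top A: go to q_2, push AA → (q_2, 212121212, AA#)
  read 2, top A: go to q_0, push YA → (q_0, 12121212, YAA#)
  ε-move, top Y: go to q_1, push ε → (q_1, 12121212, AA#)
  read 1, top A: go to q_2, push AA → (q_2, 2121212, AAA#)
  read 2, top A: go to q_0, push YA → (q_0, 121212, YAAA#)
  ε-move, top Y: go to q_1, push ε → (q_1, 121212, AAA#)
  read 1, top A: go to q_2, push AA → (q_2, 21212, AAAA#)
  read 2, top A: go to q_0, push YA → (q_0, 1212, YAAAA#)
  ε-move, top Y: go to q_1, push ε → (q_1, 1212, AAAA#)
  read 1, top A: go to q_2, push AA → (q_2, 212, AAAAA#)
  read 2, top A: go to q_0, push YA → (q_0, 12, YAAAAA#)
  ε-move, top Y: go to q_1, push ε → (q_1, 12, AAAAA#)
  read 1, top A: go to q_2, push AA → (q_2, 2, AAAAAA#)
  read 2, top A: go to q_0, push YA → (q_0, ε, YAAAAAA#)
  ε-move, top Y: go to q_1, push ε → (q_1, ε, AAAAAA#)
All input consumed in state q_1 with stack AAAAAA#.

AAAAAA#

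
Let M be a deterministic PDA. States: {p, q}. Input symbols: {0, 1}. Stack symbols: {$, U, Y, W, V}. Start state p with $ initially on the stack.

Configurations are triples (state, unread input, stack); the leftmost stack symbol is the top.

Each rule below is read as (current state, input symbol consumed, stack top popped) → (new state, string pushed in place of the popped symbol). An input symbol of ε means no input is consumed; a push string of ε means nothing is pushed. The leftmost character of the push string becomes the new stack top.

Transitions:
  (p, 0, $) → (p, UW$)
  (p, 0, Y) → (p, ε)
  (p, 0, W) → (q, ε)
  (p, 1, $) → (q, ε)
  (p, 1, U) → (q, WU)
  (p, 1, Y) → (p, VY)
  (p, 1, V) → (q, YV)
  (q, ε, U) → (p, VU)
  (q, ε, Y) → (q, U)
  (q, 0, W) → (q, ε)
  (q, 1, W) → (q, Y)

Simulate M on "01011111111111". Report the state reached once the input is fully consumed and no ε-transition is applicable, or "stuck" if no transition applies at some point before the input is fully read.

(p, 01011111111111, $) ⊢ (p, 1011111111111, UW$) ⊢ (q, 011111111111, WUW$) ⊢ (q, 11111111111, UW$) ⊢ (p, 11111111111, VUW$) ⊢ (q, 1111111111, YVUW$) ⊢ (q, 1111111111, UVUW$) ⊢ (p, 1111111111, VUVUW$) ⊢ (q, 111111111, YVUVUW$) ⊢ (q, 111111111, UVUVUW$) ⊢ (p, 111111111, VUVUVUW$) ⊢ (q, 11111111, YVUVUVUW$) ⊢ (q, 11111111, UVUVUVUW$) ⊢ (p, 11111111, VUVUVUVUW$) ⊢ (q, 1111111, YVUVUVUVUW$) ⊢ (q, 1111111, UVUVUVUVUW$) ⊢ (p, 1111111, VUVUVUVUVUW$) ⊢ (q, 111111, YVUVUVUVUVUW$) ⊢ (q, 111111, UVUVUVUVUVUW$) ⊢ (p, 111111, VUVUVUVUVUVUW$) ⊢ (q, 11111, YVUVUVUVUVUVUW$) ⊢ (q, 11111, UVUVUVUVUVUVUW$) ⊢ (p, 11111, VUVUVUVUVUVUVUW$) ⊢ (q, 1111, YVUVUVUVUVUVUVUW$) ⊢ (q, 1111, UVUVUVUVUVUVUVUW$) ⊢ (p, 1111, VUVUVUVUVUVUVUVUW$) ⊢ (q, 111, YVUVUVUVUVUVUVUVUW$) ⊢ (q, 111, UVUVUVUVUVUVUVUVUW$) ⊢ (p, 111, VUVUVUVUVUVUVUVUVUW$) ⊢ (q, 11, YVUVUVUVUVUVUVUVUVUW$) ⊢ (q, 11, UVUVUVUVUVUVUVUVUVUW$) ⊢ (p, 11, VUVUVUVUVUVUVUVUVUVUW$) ⊢ (q, 1, YVUVUVUVUVUVUVUVUVUVUW$) ⊢ (q, 1, UVUVUVUVUVUVUVUVUVUVUW$) ⊢ (p, 1, VUVUVUVUVUVUVUVUVUVUVUW$) ⊢ (q, ε, YVUVUVUVUVUVUVUVUVUVUVUW$) ⊢ (q, ε, UVUVUVUVUVUVUVUVUVUVUVUW$) ⊢ (p, ε, VUVUVUVUVUVUVUVUVUVUVUVUW$)
All input consumed; M is in state p.

p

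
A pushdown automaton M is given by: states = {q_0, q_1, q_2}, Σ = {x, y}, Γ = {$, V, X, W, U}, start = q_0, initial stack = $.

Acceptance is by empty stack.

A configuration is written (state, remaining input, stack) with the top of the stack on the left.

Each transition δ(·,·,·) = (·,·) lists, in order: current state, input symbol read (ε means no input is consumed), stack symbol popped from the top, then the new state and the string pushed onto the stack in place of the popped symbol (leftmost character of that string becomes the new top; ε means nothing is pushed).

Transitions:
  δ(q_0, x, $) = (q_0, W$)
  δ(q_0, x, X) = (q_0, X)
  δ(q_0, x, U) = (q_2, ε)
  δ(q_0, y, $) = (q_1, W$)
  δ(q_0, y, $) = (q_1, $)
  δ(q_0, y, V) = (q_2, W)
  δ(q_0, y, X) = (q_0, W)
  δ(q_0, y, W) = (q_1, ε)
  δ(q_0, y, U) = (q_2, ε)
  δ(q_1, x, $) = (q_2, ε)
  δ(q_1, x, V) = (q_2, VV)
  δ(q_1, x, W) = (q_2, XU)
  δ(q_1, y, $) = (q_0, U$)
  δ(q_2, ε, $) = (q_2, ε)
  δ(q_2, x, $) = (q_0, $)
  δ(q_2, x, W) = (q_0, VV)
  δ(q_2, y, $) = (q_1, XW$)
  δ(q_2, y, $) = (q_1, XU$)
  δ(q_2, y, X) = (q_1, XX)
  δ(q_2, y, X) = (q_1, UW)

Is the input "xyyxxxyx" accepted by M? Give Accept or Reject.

One accepting computation: (q_0, xyyxxxyx, $) ⊢ (q_0, yyxxxyx, W$) ⊢ (q_1, yxxxyx, $) ⊢ (q_0, xxxyx, U$) ⊢ (q_2, xxyx, $) ⊢ (q_0, xyx, $) ⊢ (q_0, yx, W$) ⊢ (q_1, x, $) ⊢ (q_2, ε, ε)
All input consumed and the stack is empty.

Accept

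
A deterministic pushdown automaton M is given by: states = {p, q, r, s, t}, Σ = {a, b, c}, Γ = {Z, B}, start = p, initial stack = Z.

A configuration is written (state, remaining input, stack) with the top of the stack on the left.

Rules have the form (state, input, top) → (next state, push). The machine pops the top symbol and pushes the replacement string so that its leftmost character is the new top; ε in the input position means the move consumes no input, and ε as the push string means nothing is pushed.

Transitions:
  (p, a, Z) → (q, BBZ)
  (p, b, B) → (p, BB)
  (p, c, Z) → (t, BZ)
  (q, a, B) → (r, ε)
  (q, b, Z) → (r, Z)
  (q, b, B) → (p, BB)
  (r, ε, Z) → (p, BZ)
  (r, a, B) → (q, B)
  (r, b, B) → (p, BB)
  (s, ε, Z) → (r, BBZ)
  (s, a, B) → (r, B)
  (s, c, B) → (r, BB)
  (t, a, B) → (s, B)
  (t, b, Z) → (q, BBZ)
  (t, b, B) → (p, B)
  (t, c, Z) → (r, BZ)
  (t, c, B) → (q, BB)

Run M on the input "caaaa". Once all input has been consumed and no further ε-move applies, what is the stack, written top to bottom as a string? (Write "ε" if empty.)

(p, caaaa, Z)
  read c, top Z: go to t, push BZ → (t, aaaa, BZ)
  read a, top B: go to s, push B → (s, aaa, BZ)
  read a, top B: go to r, push B → (r, aa, BZ)
  read a, top B: go to q, push B → (q, a, BZ)
  read a, top B: go to r, push ε → (r, ε, Z)
  ε-move, top Z: go to p, push BZ → (p, ε, BZ)
All input consumed in state p with stack BZ.

BZ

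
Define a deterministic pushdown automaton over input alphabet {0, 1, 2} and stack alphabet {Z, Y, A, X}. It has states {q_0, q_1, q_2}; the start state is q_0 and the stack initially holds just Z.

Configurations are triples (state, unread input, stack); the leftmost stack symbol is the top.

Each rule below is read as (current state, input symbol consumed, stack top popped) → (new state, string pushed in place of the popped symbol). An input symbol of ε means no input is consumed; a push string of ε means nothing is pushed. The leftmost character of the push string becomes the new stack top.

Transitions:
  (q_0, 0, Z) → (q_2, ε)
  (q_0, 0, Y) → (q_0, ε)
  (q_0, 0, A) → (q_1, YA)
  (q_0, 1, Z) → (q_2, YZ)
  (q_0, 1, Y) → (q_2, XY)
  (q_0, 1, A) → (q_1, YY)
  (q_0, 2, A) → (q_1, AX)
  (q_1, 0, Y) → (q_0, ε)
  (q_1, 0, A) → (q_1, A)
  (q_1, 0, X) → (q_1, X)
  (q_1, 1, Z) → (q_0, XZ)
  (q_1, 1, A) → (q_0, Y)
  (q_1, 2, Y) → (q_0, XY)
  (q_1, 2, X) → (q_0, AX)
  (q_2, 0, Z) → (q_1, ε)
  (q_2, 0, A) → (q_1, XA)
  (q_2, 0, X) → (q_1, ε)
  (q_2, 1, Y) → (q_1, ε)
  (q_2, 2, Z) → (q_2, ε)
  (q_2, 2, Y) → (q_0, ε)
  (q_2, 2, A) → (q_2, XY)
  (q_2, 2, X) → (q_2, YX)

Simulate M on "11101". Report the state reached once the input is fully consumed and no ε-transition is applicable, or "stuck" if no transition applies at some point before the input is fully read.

(q_0, 11101, Z)
  read 1, top Z: go to q_2, push YZ → (q_2, 1101, YZ)
  read 1, top Y: go to q_1, push ε → (q_1, 101, Z)
  read 1, top Z: go to q_0, push XZ → (q_0, 01, XZ)
No transition for (q_0, 0, top X); M blocks with input 01 remaining.

stuck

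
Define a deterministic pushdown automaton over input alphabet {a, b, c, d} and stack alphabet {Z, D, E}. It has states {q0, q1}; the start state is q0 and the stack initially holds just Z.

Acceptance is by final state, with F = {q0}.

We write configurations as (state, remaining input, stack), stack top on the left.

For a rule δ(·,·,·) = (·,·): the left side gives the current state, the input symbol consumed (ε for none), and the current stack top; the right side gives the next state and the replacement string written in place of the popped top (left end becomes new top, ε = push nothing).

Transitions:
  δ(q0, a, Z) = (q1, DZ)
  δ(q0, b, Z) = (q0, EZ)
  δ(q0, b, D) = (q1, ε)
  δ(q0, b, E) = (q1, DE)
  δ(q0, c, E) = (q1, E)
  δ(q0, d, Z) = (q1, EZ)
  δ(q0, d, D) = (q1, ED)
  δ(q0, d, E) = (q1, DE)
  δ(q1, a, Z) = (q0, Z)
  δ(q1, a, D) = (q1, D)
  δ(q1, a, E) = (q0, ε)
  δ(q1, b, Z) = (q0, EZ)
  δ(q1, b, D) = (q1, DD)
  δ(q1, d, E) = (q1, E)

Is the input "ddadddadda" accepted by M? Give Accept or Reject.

(q0, ddadddadda, Z)
  read d, top Z: go to q1, push EZ → (q1, dadddadda, EZ)
  read d, top E: go to q1, push E → (q1, adddadda, EZ)
  read a, top E: go to q0, push ε → (q0, dddadda, Z)
  read d, top Z: go to q1, push EZ → (q1, ddadda, EZ)
  read d, top E: go to q1, push E → (q1, dadda, EZ)
  read d, top E: go to q1, push E → (q1, adda, EZ)
  read a, top E: go to q0, push ε → (q0, dda, Z)
  read d, top Z: go to q1, push EZ → (q1, da, EZ)
  read d, top E: go to q1, push E → (q1, a, EZ)
  read a, top E: go to q0, push ε → (q0, ε, Z)
All input consumed; state q0 ∈ F.

Accept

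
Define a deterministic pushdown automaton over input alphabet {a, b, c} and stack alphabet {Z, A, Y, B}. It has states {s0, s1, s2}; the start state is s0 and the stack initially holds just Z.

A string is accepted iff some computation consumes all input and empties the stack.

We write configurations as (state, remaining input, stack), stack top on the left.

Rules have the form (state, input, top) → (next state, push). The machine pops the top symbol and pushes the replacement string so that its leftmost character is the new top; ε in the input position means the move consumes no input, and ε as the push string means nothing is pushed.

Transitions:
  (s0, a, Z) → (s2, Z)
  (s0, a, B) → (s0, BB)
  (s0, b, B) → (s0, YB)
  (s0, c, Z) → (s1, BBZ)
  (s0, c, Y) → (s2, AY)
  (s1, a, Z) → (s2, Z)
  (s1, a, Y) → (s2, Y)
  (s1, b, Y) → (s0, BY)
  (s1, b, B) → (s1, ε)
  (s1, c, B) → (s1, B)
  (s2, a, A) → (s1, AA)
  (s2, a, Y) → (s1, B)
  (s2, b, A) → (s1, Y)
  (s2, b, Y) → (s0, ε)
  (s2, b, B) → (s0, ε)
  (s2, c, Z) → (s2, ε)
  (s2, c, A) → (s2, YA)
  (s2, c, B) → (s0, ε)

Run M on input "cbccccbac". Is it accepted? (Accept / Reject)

Accept

(s0, cbccccbac, Z) ⊢ (s1, bccccbac, BBZ) ⊢ (s1, ccccbac, BZ) ⊢ (s1, cccbac, BZ) ⊢ (s1, ccbac, BZ) ⊢ (s1, cbac, BZ) ⊢ (s1, bac, BZ) ⊢ (s1, ac, Z) ⊢ (s2, c, Z) ⊢ (s2, ε, ε)
All input consumed and the stack is empty.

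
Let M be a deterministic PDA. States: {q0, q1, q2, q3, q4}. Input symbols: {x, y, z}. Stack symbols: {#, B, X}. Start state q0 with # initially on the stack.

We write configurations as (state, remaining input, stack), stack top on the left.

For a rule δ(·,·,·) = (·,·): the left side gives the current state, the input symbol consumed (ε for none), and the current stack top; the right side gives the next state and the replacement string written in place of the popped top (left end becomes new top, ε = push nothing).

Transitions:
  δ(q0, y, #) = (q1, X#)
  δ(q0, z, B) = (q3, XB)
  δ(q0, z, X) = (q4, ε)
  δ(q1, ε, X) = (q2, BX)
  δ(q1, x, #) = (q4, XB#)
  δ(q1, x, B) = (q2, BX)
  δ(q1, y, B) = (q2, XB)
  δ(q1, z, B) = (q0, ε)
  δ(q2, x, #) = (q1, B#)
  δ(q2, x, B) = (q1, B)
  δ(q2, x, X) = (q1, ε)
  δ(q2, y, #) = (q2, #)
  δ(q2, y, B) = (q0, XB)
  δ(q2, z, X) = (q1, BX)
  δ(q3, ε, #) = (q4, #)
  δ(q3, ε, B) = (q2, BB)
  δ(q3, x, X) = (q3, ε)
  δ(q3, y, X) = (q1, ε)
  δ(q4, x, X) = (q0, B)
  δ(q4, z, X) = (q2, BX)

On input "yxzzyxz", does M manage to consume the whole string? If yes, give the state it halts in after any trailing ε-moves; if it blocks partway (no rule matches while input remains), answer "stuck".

stuck

(q0, yxzzyxz, #)
  read y, top #: go to q1, push X# → (q1, xzzyxz, X#)
  ε-move, top X: go to q2, push BX → (q2, xzzyxz, BX#)
  read x, top B: go to q1, push B → (q1, zzyxz, BX#)
  read z, top B: go to q0, push ε → (q0, zyxz, X#)
  read z, top X: go to q4, push ε → (q4, yxz, #)
No transition for (q4, y, top #); M blocks with input yxz remaining.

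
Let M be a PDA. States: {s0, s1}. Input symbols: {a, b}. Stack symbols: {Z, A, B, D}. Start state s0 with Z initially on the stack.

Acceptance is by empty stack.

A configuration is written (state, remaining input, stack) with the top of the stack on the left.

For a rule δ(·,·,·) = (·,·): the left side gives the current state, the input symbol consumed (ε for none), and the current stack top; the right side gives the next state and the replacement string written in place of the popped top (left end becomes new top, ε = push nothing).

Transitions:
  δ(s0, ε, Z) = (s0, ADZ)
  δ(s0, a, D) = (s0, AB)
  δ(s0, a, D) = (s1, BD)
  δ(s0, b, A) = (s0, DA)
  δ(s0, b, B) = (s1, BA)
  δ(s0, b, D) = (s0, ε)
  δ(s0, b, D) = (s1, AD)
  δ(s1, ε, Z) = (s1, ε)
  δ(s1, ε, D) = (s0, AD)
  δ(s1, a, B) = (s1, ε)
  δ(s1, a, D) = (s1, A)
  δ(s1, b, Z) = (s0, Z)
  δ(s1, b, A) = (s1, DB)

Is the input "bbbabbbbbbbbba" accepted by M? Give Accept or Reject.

Reject

No computation consumes all input and empties the stack.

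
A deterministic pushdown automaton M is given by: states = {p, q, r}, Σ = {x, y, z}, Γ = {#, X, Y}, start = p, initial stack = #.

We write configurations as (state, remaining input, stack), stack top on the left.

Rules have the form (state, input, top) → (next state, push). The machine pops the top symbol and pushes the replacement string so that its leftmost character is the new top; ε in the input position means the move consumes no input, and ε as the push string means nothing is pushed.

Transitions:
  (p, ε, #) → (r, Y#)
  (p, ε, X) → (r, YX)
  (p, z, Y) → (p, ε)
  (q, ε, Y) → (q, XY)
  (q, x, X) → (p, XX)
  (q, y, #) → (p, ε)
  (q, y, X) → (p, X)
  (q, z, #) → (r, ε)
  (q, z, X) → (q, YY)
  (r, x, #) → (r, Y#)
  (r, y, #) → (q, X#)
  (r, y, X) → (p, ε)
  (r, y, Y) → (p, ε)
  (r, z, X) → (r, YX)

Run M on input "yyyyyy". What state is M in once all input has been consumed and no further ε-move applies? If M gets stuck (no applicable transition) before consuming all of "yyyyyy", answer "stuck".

r

(p, yyyyyy, #)
  ε-move, top #: go to r, push Y# → (r, yyyyyy, Y#)
  read y, top Y: go to p, push ε → (p, yyyyy, #)
  ε-move, top #: go to r, push Y# → (r, yyyyy, Y#)
  read y, top Y: go to p, push ε → (p, yyyy, #)
  ε-move, top #: go to r, push Y# → (r, yyyy, Y#)
  read y, top Y: go to p, push ε → (p, yyy, #)
  ε-move, top #: go to r, push Y# → (r, yyy, Y#)
  read y, top Y: go to p, push ε → (p, yy, #)
  ε-move, top #: go to r, push Y# → (r, yy, Y#)
  read y, top Y: go to p, push ε → (p, y, #)
  ε-move, top #: go to r, push Y# → (r, y, Y#)
  read y, top Y: go to p, push ε → (p, ε, #)
  ε-move, top #: go to r, push Y# → (r, ε, Y#)
All input consumed; M is in state r.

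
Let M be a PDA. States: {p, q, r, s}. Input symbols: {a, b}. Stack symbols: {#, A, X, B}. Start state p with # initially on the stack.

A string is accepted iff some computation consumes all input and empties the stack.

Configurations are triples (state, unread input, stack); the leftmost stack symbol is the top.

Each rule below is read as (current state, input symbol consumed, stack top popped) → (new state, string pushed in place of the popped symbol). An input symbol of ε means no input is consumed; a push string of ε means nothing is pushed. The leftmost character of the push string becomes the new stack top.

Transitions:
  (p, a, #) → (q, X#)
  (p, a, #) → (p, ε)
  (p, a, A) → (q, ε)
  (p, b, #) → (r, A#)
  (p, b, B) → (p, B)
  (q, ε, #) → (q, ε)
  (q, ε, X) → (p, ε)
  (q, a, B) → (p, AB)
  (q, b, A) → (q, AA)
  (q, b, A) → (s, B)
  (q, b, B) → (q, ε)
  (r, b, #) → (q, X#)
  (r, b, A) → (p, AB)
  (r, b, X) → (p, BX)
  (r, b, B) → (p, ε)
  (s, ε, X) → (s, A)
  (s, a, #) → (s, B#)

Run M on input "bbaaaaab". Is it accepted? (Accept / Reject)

Accept

One accepting computation: (p, bbaaaaab, #) ⊢ (r, baaaaab, A#) ⊢ (p, aaaaab, AB#) ⊢ (q, aaaab, B#) ⊢ (p, aaab, AB#) ⊢ (q, aab, B#) ⊢ (p, ab, AB#) ⊢ (q, b, B#) ⊢ (q, ε, #) ⊢ (q, ε, ε)
All input consumed and the stack is empty.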